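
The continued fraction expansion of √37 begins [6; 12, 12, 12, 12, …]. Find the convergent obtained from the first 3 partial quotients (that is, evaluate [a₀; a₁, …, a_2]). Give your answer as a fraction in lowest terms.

882/145

Start with 12.
12 + 1/(12/1) = 12 + 1/12 = 145/12
6 + 1/(145/12) = 6 + 12/145 = 882/145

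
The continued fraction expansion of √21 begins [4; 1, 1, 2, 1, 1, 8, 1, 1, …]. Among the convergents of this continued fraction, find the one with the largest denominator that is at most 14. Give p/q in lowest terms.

a_0 = 4: 4/1  (≤ bound)
a_1 = 1: 5/1  (≤ bound)
a_2 = 1: 9/2  (≤ bound)
a_3 = 2: 23/5  (≤ bound)
a_4 = 1: 32/7  (≤ bound)
a_5 = 1: 55/12  (≤ bound)
a_6 = 8: 472/103  (> 14, stop)

55/12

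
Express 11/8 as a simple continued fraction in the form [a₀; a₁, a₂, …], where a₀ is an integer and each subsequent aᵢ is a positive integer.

Apply division with remainder until the remainder is 0:
⌊11/8⌋ = 1, remainder 3
⌊8/3⌋ = 2, remainder 2
⌊3/2⌋ = 1, remainder 1
⌊2/1⌋ = 2, remainder 0

[1; 2, 1, 2]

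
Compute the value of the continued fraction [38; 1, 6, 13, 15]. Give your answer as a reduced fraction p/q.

a_0 = 38: 38/1
a_1 = 1: 39/1
a_2 = 6: 272/7
a_3 = 13: 3575/92
a_4 = 15: 53897/1387

53897/1387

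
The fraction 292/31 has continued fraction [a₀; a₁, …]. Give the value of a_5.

⌊292/31⌋ = 9, remainder 13
⌊31/13⌋ = 2, remainder 5
⌊13/5⌋ = 2, remainder 3
⌊5/3⌋ = 1, remainder 2
⌊3/2⌋ = 1, remainder 1
⌊2/1⌋ = 2, remainder 0

2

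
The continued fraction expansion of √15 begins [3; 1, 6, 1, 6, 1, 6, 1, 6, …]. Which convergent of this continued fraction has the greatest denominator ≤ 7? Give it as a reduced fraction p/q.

List convergents until the denominator exceeds the bound:
a_0 = 3: 3/1  (≤ bound)
a_1 = 1: 4/1  (≤ bound)
a_2 = 6: 27/7  (≤ bound)
a_3 = 1: 31/8  (> 7, stop)

27/7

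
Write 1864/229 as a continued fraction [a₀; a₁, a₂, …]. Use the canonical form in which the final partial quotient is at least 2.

[8; 7, 6, 2, 2]

Repeatedly divide and take the remainder:
⌊1864/229⌋ = 8, remainder 32
⌊229/32⌋ = 7, remainder 5
⌊32/5⌋ = 6, remainder 2
⌊5/2⌋ = 2, remainder 1
⌊2/1⌋ = 2, remainder 0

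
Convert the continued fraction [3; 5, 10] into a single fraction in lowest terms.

Start with 10.
5 + 1/(10/1) = 5 + 1/10 = 51/10
3 + 1/(51/10) = 3 + 10/51 = 163/51

163/51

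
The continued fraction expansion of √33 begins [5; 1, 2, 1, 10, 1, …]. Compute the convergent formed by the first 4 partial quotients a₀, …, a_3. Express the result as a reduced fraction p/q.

Start with 1.
2 + 1/(1/1) = 2 + 1/1 = 3/1
1 + 1/(3/1) = 1 + 1/3 = 4/3
5 + 1/(4/3) = 5 + 3/4 = 23/4

23/4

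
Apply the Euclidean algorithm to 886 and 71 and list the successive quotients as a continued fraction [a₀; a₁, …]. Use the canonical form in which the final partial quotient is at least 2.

[12; 2, 11, 3]

⌊886/71⌋ = 12, remainder 34
⌊71/34⌋ = 2, remainder 3
⌊34/3⌋ = 11, remainder 1
⌊3/1⌋ = 3, remainder 0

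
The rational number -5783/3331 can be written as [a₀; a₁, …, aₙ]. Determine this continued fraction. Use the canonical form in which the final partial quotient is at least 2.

⌊-5783/3331⌋ = -2, remainder 879
⌊3331/879⌋ = 3, remainder 694
⌊879/694⌋ = 1, remainder 185
⌊694/185⌋ = 3, remainder 139
⌊185/139⌋ = 1, remainder 46
⌊139/46⌋ = 3, remainder 1
⌊46/1⌋ = 46, remainder 0

[-2; 3, 1, 3, 1, 3, 46]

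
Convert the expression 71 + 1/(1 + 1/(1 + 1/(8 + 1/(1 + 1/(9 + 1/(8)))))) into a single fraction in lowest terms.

108935/1523

Use the convergent recurrence hₖ = aₖ·hₖ₋₁ + hₖ₋₂ (and likewise for the denominators kₖ):
a_0 = 71: 71/1
a_1 = 1: 72/1
a_2 = 1: 143/2
a_3 = 8: 1216/17
a_4 = 1: 1359/19
a_5 = 9: 13447/188
a_6 = 8: 108935/1523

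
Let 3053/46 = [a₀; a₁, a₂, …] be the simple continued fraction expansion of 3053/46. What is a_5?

Repeatedly divide and take the remainder:
⌊3053/46⌋ = 66, remainder 17
⌊46/17⌋ = 2, remainder 12
⌊17/12⌋ = 1, remainder 5
⌊12/5⌋ = 2, remainder 2
⌊5/2⌋ = 2, remainder 1
⌊2/1⌋ = 2, remainder 0

2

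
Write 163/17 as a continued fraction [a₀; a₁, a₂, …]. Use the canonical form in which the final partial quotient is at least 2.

Run the Euclidean algorithm, recording each quotient:
⌊163/17⌋ = 9, remainder 10
⌊17/10⌋ = 1, remainder 7
⌊10/7⌋ = 1, remainder 3
⌊7/3⌋ = 2, remainder 1
⌊3/1⌋ = 3, remainder 0

[9; 1, 1, 2, 3]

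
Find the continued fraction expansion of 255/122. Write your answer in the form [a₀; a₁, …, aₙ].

[2; 11, 11]

Repeatedly divide and take the remainder:
255 ÷ 122 → quotient 2, remainder 11
122 ÷ 11 → quotient 11, remainder 1
11 ÷ 1 → quotient 11, remainder 0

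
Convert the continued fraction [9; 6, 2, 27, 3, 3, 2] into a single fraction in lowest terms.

75997/8302

a_0 = 9: 9/1
a_1 = 6: 55/6
a_2 = 2: 119/13
a_3 = 27: 3268/357
a_4 = 3: 9923/1084
a_5 = 3: 33037/3609
a_6 = 2: 75997/8302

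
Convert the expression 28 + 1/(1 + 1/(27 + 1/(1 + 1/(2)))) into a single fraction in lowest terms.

Use the convergent recurrence hₖ = aₖ·hₖ₋₁ + hₖ₋₂ (and likewise for the denominators kₖ):
a_0 = 28: 28/1
a_1 = 1: 29/1
a_2 = 27: 811/28
a_3 = 1: 840/29
a_4 = 2: 2491/86

2491/86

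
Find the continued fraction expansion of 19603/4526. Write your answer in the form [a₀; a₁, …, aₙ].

[4; 3, 51, 1, 2, 4, 2]

19603 = 4·4526 + 1499, so a_0 = 4
4526 = 3·1499 + 29, so a_1 = 3
1499 = 51·29 + 20, so a_2 = 51
29 = 1·20 + 9, so a_3 = 1
20 = 2·9 + 2, so a_4 = 2
9 = 4·2 + 1, so a_5 = 4
2 = 2·1 + 0, so a_6 = 2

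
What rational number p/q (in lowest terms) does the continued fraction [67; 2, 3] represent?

a_0 = 67: 67/1
a_1 = 2: 135/2
a_2 = 3: 472/7

472/7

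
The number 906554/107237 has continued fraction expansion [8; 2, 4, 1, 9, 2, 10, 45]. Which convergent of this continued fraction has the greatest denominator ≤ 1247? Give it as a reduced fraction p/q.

1919/227

List convergents until the denominator exceeds the bound:
a_0 = 8: 8/1  (≤ bound)
a_1 = 2: 17/2  (≤ bound)
a_2 = 4: 76/9  (≤ bound)
a_3 = 1: 93/11  (≤ bound)
a_4 = 9: 913/108  (≤ bound)
a_5 = 2: 1919/227  (≤ bound)
a_6 = 10: 20103/2378  (> 1247, stop)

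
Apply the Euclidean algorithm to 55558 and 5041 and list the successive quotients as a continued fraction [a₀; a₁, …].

[11; 47, 8, 1, 11]

Run the Euclidean algorithm, recording each quotient:
55558 = 11·5041 + 107, so a_0 = 11
5041 = 47·107 + 12, so a_1 = 47
107 = 8·12 + 11, so a_2 = 8
12 = 1·11 + 1, so a_3 = 1
11 = 11·1 + 0, so a_4 = 11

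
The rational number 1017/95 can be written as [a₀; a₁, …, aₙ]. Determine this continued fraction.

1017 = 10·95 + 67, so a_0 = 10
95 = 1·67 + 28, so a_1 = 1
67 = 2·28 + 11, so a_2 = 2
28 = 2·11 + 6, so a_3 = 2
11 = 1·6 + 5, so a_4 = 1
6 = 1·5 + 1, so a_5 = 1
5 = 5·1 + 0, so a_6 = 5

[10; 1, 2, 2, 1, 1, 5]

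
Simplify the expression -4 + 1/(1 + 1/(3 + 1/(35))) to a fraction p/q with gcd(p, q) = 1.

Starting at the tail and folding back:
Start with 35.
3 + 1/(35/1) = 3 + 1/35 = 106/35
1 + 1/(106/35) = 1 + 35/106 = 141/106
-4 + 1/(141/106) = -4 + 106/141 = -458/141

-458/141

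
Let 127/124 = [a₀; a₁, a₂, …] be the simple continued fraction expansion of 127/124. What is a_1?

Repeatedly divide and take the remainder:
127 ÷ 124 → quotient 1, remainder 3
124 ÷ 3 → quotient 41, remainder 1

41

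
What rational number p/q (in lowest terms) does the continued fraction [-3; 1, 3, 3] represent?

-29/13

a_0 = -3: -3/1
a_1 = 1: -2/1
a_2 = 3: -9/4
a_3 = 3: -29/13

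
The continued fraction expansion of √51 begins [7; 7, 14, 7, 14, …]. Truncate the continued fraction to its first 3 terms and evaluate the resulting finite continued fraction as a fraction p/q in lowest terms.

707/99

a_0 = 7: 7/1
a_1 = 7: 50/7
a_2 = 14: 707/99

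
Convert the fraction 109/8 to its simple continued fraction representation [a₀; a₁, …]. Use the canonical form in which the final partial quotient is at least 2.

[13; 1, 1, 1, 2]

⌊109/8⌋ = 13, remainder 5
⌊8/5⌋ = 1, remainder 3
⌊5/3⌋ = 1, remainder 2
⌊3/2⌋ = 1, remainder 1
⌊2/1⌋ = 2, remainder 0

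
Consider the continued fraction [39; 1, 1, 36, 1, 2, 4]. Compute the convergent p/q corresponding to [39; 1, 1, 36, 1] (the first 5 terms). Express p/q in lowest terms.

2963/75

a_0 = 39: 39/1
a_1 = 1: 40/1
a_2 = 1: 79/2
a_3 = 36: 2884/73
a_4 = 1: 2963/75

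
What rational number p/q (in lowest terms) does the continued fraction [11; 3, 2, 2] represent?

Use the convergent recurrence hₖ = aₖ·hₖ₋₁ + hₖ₋₂ (and likewise for the denominators kₖ):
a_0 = 11: 11/1
a_1 = 3: 34/3
a_2 = 2: 79/7
a_3 = 2: 192/17

192/17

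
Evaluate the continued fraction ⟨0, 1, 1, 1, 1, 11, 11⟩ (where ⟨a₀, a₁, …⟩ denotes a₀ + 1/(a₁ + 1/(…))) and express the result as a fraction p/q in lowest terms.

388/643

Start with 11.
11 + 1/(11/1) = 11 + 1/11 = 122/11
1 + 1/(122/11) = 1 + 11/122 = 133/122
1 + 1/(133/122) = 1 + 122/133 = 255/133
1 + 1/(255/133) = 1 + 133/255 = 388/255
1 + 1/(388/255) = 1 + 255/388 = 643/388
0 + 1/(643/388) = 0 + 388/643 = 388/643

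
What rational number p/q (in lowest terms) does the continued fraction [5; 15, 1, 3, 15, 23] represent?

Start with 23.
15 + 1/(23/1) = 15 + 1/23 = 346/23
3 + 1/(346/23) = 3 + 23/346 = 1061/346
1 + 1/(1061/346) = 1 + 346/1061 = 1407/1061
15 + 1/(1407/1061) = 15 + 1061/1407 = 22166/1407
5 + 1/(22166/1407) = 5 + 1407/22166 = 112237/22166

112237/22166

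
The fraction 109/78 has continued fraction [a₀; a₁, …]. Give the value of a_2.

1

Apply division with remainder until the remainder is 0:
109 = 1·78 + 31, so a_0 = 1
78 = 2·31 + 16, so a_1 = 2
31 = 1·16 + 15, so a_2 = 1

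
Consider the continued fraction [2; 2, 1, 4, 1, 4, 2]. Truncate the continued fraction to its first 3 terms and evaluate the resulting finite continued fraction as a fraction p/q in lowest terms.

Start with 1.
2 + 1/(1/1) = 2 + 1/1 = 3/1
2 + 1/(3/1) = 2 + 1/3 = 7/3

7/3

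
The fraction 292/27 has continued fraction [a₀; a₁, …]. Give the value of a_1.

1

Run the Euclidean algorithm, recording each quotient:
292 = 10·27 + 22, so a_0 = 10
27 = 1·22 + 5, so a_1 = 1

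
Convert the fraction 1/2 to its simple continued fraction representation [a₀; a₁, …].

Run the Euclidean algorithm, recording each quotient:
1 ÷ 2 → quotient 0, remainder 1
2 ÷ 1 → quotient 2, remainder 0

[0; 2]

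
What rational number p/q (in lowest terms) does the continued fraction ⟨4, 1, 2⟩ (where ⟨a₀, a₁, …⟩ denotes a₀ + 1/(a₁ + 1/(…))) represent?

Compute successive convergents:
a_0 = 4: 4/1
a_1 = 1: 5/1
a_2 = 2: 14/3

14/3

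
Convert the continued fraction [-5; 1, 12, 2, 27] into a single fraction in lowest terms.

Build up convergents one term at a time:
a_0 = -5: -5/1
a_1 = 1: -4/1
a_2 = 12: -53/13
a_3 = 2: -110/27
a_4 = 27: -3023/742

-3023/742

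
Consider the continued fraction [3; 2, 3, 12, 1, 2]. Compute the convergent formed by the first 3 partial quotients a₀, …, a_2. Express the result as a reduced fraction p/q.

24/7

Compute successive convergents:
a_0 = 3: 3/1
a_1 = 2: 7/2
a_2 = 3: 24/7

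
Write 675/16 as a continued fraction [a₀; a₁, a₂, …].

[42; 5, 3]

675 = 42·16 + 3, so a_0 = 42
16 = 5·3 + 1, so a_1 = 5
3 = 3·1 + 0, so a_2 = 3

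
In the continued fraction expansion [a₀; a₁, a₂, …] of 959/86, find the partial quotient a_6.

2

Repeatedly divide and take the remainder:
959 = 11·86 + 13, so a_0 = 11
86 = 6·13 + 8, so a_1 = 6
13 = 1·8 + 5, so a_2 = 1
8 = 1·5 + 3, so a_3 = 1
5 = 1·3 + 2, so a_4 = 1
3 = 1·2 + 1, so a_5 = 1
2 = 2·1 + 0, so a_6 = 2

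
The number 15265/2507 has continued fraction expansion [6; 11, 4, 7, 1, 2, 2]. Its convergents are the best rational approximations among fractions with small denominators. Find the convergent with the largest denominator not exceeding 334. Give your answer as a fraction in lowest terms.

1985/326

a_0 = 6: 6/1  (≤ bound)
a_1 = 11: 67/11  (≤ bound)
a_2 = 4: 274/45  (≤ bound)
a_3 = 7: 1985/326  (≤ bound)
a_4 = 1: 2259/371  (> 334, stop)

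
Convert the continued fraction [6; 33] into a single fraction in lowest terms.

199/33

Compute successive convergents:
a_0 = 6: 6/1
a_1 = 33: 199/33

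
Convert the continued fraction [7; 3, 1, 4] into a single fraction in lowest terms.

138/19

Collapse the nested fraction from the inside out:
Start with 4.
1 + 1/(4/1) = 1 + 1/4 = 5/4
3 + 1/(5/4) = 3 + 4/5 = 19/5
7 + 1/(19/5) = 7 + 5/19 = 138/19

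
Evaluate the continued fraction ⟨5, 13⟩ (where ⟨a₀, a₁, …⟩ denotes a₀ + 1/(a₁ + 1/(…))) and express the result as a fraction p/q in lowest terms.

66/13

Collapse the nested fraction from the inside out:
Start with 13.
5 + 1/(13/1) = 5 + 1/13 = 66/13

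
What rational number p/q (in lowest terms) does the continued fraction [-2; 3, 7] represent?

a_0 = -2: -2/1
a_1 = 3: -5/3
a_2 = 7: -37/22

-37/22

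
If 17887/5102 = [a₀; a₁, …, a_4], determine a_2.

Repeatedly divide and take the remainder:
17887 = 3·5102 + 2581, so a_0 = 3
5102 = 1·2581 + 2521, so a_1 = 1
2581 = 1·2521 + 60, so a_2 = 1

1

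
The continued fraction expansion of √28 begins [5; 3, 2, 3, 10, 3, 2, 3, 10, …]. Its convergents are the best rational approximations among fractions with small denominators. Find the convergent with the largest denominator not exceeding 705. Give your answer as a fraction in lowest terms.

List convergents until the denominator exceeds the bound:
a_0 = 5: 5/1  (≤ bound)
a_1 = 3: 16/3  (≤ bound)
a_2 = 2: 37/7  (≤ bound)
a_3 = 3: 127/24  (≤ bound)
a_4 = 10: 1307/247  (≤ bound)
a_5 = 3: 4048/765  (> 705, stop)

1307/247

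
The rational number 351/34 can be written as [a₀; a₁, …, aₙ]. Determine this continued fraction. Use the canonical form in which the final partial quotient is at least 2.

351 = 10·34 + 11, so a_0 = 10
34 = 3·11 + 1, so a_1 = 3
11 = 11·1 + 0, so a_2 = 11

[10; 3, 11]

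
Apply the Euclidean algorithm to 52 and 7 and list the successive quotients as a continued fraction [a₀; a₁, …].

[7; 2, 3]

52 = 7·7 + 3, so a_0 = 7
7 = 2·3 + 1, so a_1 = 2
3 = 3·1 + 0, so a_2 = 3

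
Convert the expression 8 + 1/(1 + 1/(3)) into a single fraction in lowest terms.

Start with 3.
1 + 1/(3/1) = 1 + 1/3 = 4/3
8 + 1/(4/3) = 8 + 3/4 = 35/4

35/4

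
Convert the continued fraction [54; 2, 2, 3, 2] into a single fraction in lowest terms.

2122/39

Start with 2.
3 + 1/(2/1) = 3 + 1/2 = 7/2
2 + 1/(7/2) = 2 + 2/7 = 16/7
2 + 1/(16/7) = 2 + 7/16 = 39/16
54 + 1/(39/16) = 54 + 16/39 = 2122/39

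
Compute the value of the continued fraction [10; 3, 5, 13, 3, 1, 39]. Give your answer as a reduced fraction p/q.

Starting at the tail and folding back:
Start with 39.
1 + 1/(39/1) = 1 + 1/39 = 40/39
3 + 1/(40/39) = 3 + 39/40 = 159/40
13 + 1/(159/40) = 13 + 40/159 = 2107/159
5 + 1/(2107/159) = 5 + 159/2107 = 10694/2107
3 + 1/(10694/2107) = 3 + 2107/10694 = 34189/10694
10 + 1/(34189/10694) = 10 + 10694/34189 = 352584/34189

352584/34189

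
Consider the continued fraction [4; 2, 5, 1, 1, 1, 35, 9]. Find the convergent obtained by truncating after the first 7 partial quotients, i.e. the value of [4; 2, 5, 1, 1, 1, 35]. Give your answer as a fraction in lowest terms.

a_0 = 4: 4/1
a_1 = 2: 9/2
a_2 = 5: 49/11
a_3 = 1: 58/13
a_4 = 1: 107/24
a_5 = 1: 165/37
a_6 = 35: 5882/1319

5882/1319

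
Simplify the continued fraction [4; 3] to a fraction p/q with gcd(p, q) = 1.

13/3

Start with 3.
4 + 1/(3/1) = 4 + 1/3 = 13/3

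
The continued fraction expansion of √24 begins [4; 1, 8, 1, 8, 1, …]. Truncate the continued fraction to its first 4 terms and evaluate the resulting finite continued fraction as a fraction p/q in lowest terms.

49/10

Start with 1.
8 + 1/(1/1) = 8 + 1/1 = 9/1
1 + 1/(9/1) = 1 + 1/9 = 10/9
4 + 1/(10/9) = 4 + 9/10 = 49/10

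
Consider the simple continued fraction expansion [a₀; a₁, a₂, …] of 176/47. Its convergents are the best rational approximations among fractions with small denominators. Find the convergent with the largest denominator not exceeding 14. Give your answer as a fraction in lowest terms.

a_0 = 3: 3/1  (≤ bound)
a_1 = 1: 4/1  (≤ bound)
a_2 = 2: 11/3  (≤ bound)
a_3 = 1: 15/4  (≤ bound)
a_4 = 11: 176/47  (> 14, stop)

15/4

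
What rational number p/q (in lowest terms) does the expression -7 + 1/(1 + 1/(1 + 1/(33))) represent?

-435/67

a_0 = -7: -7/1
a_1 = 1: -6/1
a_2 = 1: -13/2
a_3 = 33: -435/67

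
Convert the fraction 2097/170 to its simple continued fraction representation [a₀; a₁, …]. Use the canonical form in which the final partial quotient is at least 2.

Apply division with remainder until the remainder is 0:
2097 ÷ 170 → quotient 12, remainder 57
170 ÷ 57 → quotient 2, remainder 56
57 ÷ 56 → quotient 1, remainder 1
56 ÷ 1 → quotient 56, remainder 0

[12; 2, 1, 56]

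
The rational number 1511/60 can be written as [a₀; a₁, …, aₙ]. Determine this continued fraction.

[25; 5, 2, 5]

Run the Euclidean algorithm, recording each quotient:
1511 ÷ 60 → quotient 25, remainder 11
60 ÷ 11 → quotient 5, remainder 5
11 ÷ 5 → quotient 2, remainder 1
5 ÷ 1 → quotient 5, remainder 0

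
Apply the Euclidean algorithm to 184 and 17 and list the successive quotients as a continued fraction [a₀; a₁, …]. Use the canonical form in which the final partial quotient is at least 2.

[10; 1, 4, 1, 2]

184 = 10·17 + 14, so a_0 = 10
17 = 1·14 + 3, so a_1 = 1
14 = 4·3 + 2, so a_2 = 4
3 = 1·2 + 1, so a_3 = 1
2 = 2·1 + 0, so a_4 = 2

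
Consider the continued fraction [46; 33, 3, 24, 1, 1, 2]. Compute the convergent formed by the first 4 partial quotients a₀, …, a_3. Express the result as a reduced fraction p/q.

111991/2433

a_0 = 46: 46/1
a_1 = 33: 1519/33
a_2 = 3: 4603/100
a_3 = 24: 111991/2433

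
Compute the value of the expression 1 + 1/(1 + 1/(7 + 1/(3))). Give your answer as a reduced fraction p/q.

47/25

Start with 3.
7 + 1/(3/1) = 7 + 1/3 = 22/3
1 + 1/(22/3) = 1 + 3/22 = 25/22
1 + 1/(25/22) = 1 + 22/25 = 47/25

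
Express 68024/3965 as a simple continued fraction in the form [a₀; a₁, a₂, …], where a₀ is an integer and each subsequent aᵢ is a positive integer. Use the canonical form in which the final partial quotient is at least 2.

68024 ÷ 3965 → quotient 17, remainder 619
3965 ÷ 619 → quotient 6, remainder 251
619 ÷ 251 → quotient 2, remainder 117
251 ÷ 117 → quotient 2, remainder 17
117 ÷ 17 → quotient 6, remainder 15
17 ÷ 15 → quotient 1, remainder 2
15 ÷ 2 → quotient 7, remainder 1
2 ÷ 1 → quotient 2, remainder 0

[17; 6, 2, 2, 6, 1, 7, 2]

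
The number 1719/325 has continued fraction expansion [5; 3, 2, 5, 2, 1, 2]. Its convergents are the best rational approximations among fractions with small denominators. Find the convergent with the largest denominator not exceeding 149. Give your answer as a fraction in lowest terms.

List convergents until the denominator exceeds the bound:
a_0 = 5: 5/1  (≤ bound)
a_1 = 3: 16/3  (≤ bound)
a_2 = 2: 37/7  (≤ bound)
a_3 = 5: 201/38  (≤ bound)
a_4 = 2: 439/83  (≤ bound)
a_5 = 1: 640/121  (≤ bound)
a_6 = 2: 1719/325  (> 149, stop)

640/121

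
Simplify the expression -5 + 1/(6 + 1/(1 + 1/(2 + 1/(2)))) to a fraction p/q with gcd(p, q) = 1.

a_0 = -5: -5/1
a_1 = 6: -29/6
a_2 = 1: -34/7
a_3 = 2: -97/20
a_4 = 2: -228/47

-228/47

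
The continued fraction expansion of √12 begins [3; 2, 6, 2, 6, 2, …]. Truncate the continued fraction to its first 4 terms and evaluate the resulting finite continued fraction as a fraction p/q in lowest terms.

Start with 2.
6 + 1/(2/1) = 6 + 1/2 = 13/2
2 + 1/(13/2) = 2 + 2/13 = 28/13
3 + 1/(28/13) = 3 + 13/28 = 97/28

97/28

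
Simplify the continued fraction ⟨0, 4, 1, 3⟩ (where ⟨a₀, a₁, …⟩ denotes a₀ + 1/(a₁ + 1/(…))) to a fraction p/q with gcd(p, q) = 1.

4/19

Use the convergent recurrence hₖ = aₖ·hₖ₋₁ + hₖ₋₂ (and likewise for the denominators kₖ):
a_0 = 0: 0/1
a_1 = 4: 1/4
a_2 = 1: 1/5
a_3 = 3: 4/19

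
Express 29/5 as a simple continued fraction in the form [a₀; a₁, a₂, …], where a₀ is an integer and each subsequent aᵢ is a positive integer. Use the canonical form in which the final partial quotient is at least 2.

29 = 5·5 + 4, so a_0 = 5
5 = 1·4 + 1, so a_1 = 1
4 = 4·1 + 0, so a_2 = 4

[5; 1, 4]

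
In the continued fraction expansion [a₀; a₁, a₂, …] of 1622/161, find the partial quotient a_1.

13

⌊1622/161⌋ = 10, remainder 12
⌊161/12⌋ = 13, remainder 5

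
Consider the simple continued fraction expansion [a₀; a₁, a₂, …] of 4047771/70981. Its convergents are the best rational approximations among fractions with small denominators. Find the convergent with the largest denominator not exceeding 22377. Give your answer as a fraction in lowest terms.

List convergents until the denominator exceeds the bound:
a_0 = 57: 57/1  (≤ bound)
a_1 = 38: 2167/38  (≤ bound)
a_2 = 3: 6558/115  (≤ bound)
a_3 = 1: 8725/153  (≤ bound)
a_4 = 1: 15283/268  (≤ bound)
a_5 = 52: 803441/14089  (≤ bound)
a_6 = 2: 1622165/28446  (> 22377, stop)

803441/14089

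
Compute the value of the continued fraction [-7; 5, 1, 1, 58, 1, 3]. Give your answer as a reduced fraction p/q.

-17789/2609

Start with 3.
1 + 1/(3/1) = 1 + 1/3 = 4/3
58 + 1/(4/3) = 58 + 3/4 = 235/4
1 + 1/(235/4) = 1 + 4/235 = 239/235
1 + 1/(239/235) = 1 + 235/239 = 474/239
5 + 1/(474/239) = 5 + 239/474 = 2609/474
-7 + 1/(2609/474) = -7 + 474/2609 = -17789/2609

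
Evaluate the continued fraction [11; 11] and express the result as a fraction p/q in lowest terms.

a_0 = 11: 11/1
a_1 = 11: 122/11

122/11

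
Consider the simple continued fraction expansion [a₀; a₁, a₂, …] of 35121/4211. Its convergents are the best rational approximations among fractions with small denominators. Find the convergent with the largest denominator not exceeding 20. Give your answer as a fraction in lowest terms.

25/3

a_0 = 8: 8/1  (≤ bound)
a_1 = 2: 17/2  (≤ bound)
a_2 = 1: 25/3  (≤ bound)
a_3 = 15: 392/47  (> 20, stop)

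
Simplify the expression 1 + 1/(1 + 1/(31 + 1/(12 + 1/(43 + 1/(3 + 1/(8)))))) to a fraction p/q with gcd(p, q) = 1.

822489/417755

Start with 8.
3 + 1/(8/1) = 3 + 1/8 = 25/8
43 + 1/(25/8) = 43 + 8/25 = 1083/25
12 + 1/(1083/25) = 12 + 25/1083 = 13021/1083
31 + 1/(13021/1083) = 31 + 1083/13021 = 404734/13021
1 + 1/(404734/13021) = 1 + 13021/404734 = 417755/404734
1 + 1/(417755/404734) = 1 + 404734/417755 = 822489/417755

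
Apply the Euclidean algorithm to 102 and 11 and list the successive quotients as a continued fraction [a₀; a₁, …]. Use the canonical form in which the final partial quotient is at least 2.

102 ÷ 11 → quotient 9, remainder 3
11 ÷ 3 → quotient 3, remainder 2
3 ÷ 2 → quotient 1, remainder 1
2 ÷ 1 → quotient 2, remainder 0

[9; 3, 1, 2]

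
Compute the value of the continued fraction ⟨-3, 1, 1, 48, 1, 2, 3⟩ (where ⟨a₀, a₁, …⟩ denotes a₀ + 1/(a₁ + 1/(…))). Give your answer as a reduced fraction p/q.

Work from the innermost term outward:
Start with 3.
2 + 1/(3/1) = 2 + 1/3 = 7/3
1 + 1/(7/3) = 1 + 3/7 = 10/7
48 + 1/(10/7) = 48 + 7/10 = 487/10
1 + 1/(487/10) = 1 + 10/487 = 497/487
1 + 1/(497/487) = 1 + 487/497 = 984/497
-3 + 1/(984/497) = -3 + 497/984 = -2455/984

-2455/984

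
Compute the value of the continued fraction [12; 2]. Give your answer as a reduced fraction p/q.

Compute successive convergents:
a_0 = 12: 12/1
a_1 = 2: 25/2

25/2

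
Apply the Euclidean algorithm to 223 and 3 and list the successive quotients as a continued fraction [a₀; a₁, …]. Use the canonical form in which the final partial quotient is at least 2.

Run the Euclidean algorithm, recording each quotient:
⌊223/3⌋ = 74, remainder 1
⌊3/1⌋ = 3, remainder 0

[74; 3]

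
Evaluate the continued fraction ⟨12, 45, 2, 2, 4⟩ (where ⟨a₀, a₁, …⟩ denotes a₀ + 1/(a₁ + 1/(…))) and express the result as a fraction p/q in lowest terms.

Work from the innermost term outward:
Start with 4.
2 + 1/(4/1) = 2 + 1/4 = 9/4
2 + 1/(9/4) = 2 + 4/9 = 22/9
45 + 1/(22/9) = 45 + 9/22 = 999/22
12 + 1/(999/22) = 12 + 22/999 = 12010/999

12010/999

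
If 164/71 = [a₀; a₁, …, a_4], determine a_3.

164 = 2·71 + 22, so a_0 = 2
71 = 3·22 + 5, so a_1 = 3
22 = 4·5 + 2, so a_2 = 4
5 = 2·2 + 1, so a_3 = 2

2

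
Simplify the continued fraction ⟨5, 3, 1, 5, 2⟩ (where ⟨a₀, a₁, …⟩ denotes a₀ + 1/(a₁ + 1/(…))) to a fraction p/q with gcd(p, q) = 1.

a_0 = 5: 5/1
a_1 = 3: 16/3
a_2 = 1: 21/4
a_3 = 5: 121/23
a_4 = 2: 263/50

263/50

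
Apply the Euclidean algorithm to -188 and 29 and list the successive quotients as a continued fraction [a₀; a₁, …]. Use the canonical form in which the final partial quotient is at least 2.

[-7; 1, 1, 14]

Apply division with remainder until the remainder is 0:
-188 ÷ 29 → quotient -7, remainder 15
29 ÷ 15 → quotient 1, remainder 14
15 ÷ 14 → quotient 1, remainder 1
14 ÷ 1 → quotient 14, remainder 0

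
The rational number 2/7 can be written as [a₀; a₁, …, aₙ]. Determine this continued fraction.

[0; 3, 2]

Repeatedly divide and take the remainder:
2 ÷ 7 → quotient 0, remainder 2
7 ÷ 2 → quotient 3, remainder 1
2 ÷ 1 → quotient 2, remainder 0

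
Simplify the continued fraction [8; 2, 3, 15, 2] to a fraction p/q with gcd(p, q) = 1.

1863/221

Use the convergent recurrence hₖ = aₖ·hₖ₋₁ + hₖ₋₂ (and likewise for the denominators kₖ):
a_0 = 8: 8/1
a_1 = 2: 17/2
a_2 = 3: 59/7
a_3 = 15: 902/107
a_4 = 2: 1863/221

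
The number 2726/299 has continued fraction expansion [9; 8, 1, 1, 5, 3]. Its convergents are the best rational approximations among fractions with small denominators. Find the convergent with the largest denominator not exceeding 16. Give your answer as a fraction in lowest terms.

a_0 = 9: 9/1  (≤ bound)
a_1 = 8: 73/8  (≤ bound)
a_2 = 1: 82/9  (≤ bound)
a_3 = 1: 155/17  (> 16, stop)

82/9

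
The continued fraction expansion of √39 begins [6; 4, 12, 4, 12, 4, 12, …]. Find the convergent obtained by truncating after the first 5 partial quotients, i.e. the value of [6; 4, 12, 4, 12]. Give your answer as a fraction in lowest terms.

15294/2449

Start with 12.
4 + 1/(12/1) = 4 + 1/12 = 49/12
12 + 1/(49/12) = 12 + 12/49 = 600/49
4 + 1/(600/49) = 4 + 49/600 = 2449/600
6 + 1/(2449/600) = 6 + 600/2449 = 15294/2449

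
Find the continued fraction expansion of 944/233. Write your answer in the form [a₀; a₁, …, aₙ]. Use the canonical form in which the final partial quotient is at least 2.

944 ÷ 233 → quotient 4, remainder 12
233 ÷ 12 → quotient 19, remainder 5
12 ÷ 5 → quotient 2, remainder 2
5 ÷ 2 → quotient 2, remainder 1
2 ÷ 1 → quotient 2, remainder 0

[4; 19, 2, 2, 2]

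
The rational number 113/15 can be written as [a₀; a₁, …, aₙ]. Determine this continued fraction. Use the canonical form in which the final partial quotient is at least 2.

[7; 1, 1, 7]

113 = 7·15 + 8, so a_0 = 7
15 = 1·8 + 7, so a_1 = 1
8 = 1·7 + 1, so a_2 = 1
7 = 7·1 + 0, so a_3 = 7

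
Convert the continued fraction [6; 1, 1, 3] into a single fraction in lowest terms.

46/7

Start with 3.
1 + 1/(3/1) = 1 + 1/3 = 4/3
1 + 1/(4/3) = 1 + 3/4 = 7/4
6 + 1/(7/4) = 6 + 4/7 = 46/7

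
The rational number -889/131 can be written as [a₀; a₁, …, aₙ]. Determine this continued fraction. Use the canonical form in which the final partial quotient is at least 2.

⌊-889/131⌋ = -7, remainder 28
⌊131/28⌋ = 4, remainder 19
⌊28/19⌋ = 1, remainder 9
⌊19/9⌋ = 2, remainder 1
⌊9/1⌋ = 9, remainder 0

[-7; 4, 1, 2, 9]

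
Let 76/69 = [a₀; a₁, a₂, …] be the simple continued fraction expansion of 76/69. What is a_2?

Run the Euclidean algorithm, recording each quotient:
⌊76/69⌋ = 1, remainder 7
⌊69/7⌋ = 9, remainder 6
⌊7/6⌋ = 1, remainder 1

1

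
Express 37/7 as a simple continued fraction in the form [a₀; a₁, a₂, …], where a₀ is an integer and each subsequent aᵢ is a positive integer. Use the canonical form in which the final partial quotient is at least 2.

[5; 3, 2]

37 ÷ 7 → quotient 5, remainder 2
7 ÷ 2 → quotient 3, remainder 1
2 ÷ 1 → quotient 2, remainder 0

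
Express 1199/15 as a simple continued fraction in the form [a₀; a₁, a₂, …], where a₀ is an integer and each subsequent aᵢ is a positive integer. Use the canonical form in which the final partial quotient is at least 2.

1199 = 79·15 + 14, so a_0 = 79
15 = 1·14 + 1, so a_1 = 1
14 = 14·1 + 0, so a_2 = 14

[79; 1, 14]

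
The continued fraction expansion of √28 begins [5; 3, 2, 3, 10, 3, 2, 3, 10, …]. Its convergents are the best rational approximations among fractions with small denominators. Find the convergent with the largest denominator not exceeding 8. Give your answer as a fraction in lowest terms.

List convergents until the denominator exceeds the bound:
a_0 = 5: 5/1  (≤ bound)
a_1 = 3: 16/3  (≤ bound)
a_2 = 2: 37/7  (≤ bound)
a_3 = 3: 127/24  (> 8, stop)

37/7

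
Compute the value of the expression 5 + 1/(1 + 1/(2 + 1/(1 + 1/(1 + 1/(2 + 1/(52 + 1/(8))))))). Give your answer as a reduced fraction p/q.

43271/7562

Collapse the nested fraction from the inside out:
Start with 8.
52 + 1/(8/1) = 52 + 1/8 = 417/8
2 + 1/(417/8) = 2 + 8/417 = 842/417
1 + 1/(842/417) = 1 + 417/842 = 1259/842
1 + 1/(1259/842) = 1 + 842/1259 = 2101/1259
2 + 1/(2101/1259) = 2 + 1259/2101 = 5461/2101
1 + 1/(5461/2101) = 1 + 2101/5461 = 7562/5461
5 + 1/(7562/5461) = 5 + 5461/7562 = 43271/7562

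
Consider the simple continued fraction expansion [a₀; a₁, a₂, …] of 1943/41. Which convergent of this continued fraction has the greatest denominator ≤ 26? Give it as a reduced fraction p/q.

853/18

List convergents until the denominator exceeds the bound:
a_0 = 47: 47/1  (≤ bound)
a_1 = 2: 95/2  (≤ bound)
a_2 = 1: 142/3  (≤ bound)
a_3 = 1: 237/5  (≤ bound)
a_4 = 3: 853/18  (≤ bound)
a_5 = 2: 1943/41  (> 26, stop)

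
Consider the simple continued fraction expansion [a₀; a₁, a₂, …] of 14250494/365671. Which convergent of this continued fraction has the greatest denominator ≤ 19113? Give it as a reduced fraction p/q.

68082/1747

List convergents until the denominator exceeds the bound:
a_0 = 38: 38/1  (≤ bound)
a_1 = 1: 39/1  (≤ bound)
a_2 = 33: 1325/34  (≤ bound)
a_3 = 3: 4014/103  (≤ bound)
a_4 = 1: 5339/137  (≤ bound)
a_5 = 12: 68082/1747  (≤ bound)
a_6 = 52: 3545603/90981  (> 19113, stop)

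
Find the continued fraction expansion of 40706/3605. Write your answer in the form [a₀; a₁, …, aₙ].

⌊40706/3605⌋ = 11, remainder 1051
⌊3605/1051⌋ = 3, remainder 452
⌊1051/452⌋ = 2, remainder 147
⌊452/147⌋ = 3, remainder 11
⌊147/11⌋ = 13, remainder 4
⌊11/4⌋ = 2, remainder 3
⌊4/3⌋ = 1, remainder 1
⌊3/1⌋ = 3, remainder 0

[11; 3, 2, 3, 13, 2, 1, 3]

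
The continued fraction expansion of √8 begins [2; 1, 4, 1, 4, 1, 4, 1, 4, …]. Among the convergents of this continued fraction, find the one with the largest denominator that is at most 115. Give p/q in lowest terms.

a_0 = 2: 2/1  (≤ bound)
a_1 = 1: 3/1  (≤ bound)
a_2 = 4: 14/5  (≤ bound)
a_3 = 1: 17/6  (≤ bound)
a_4 = 4: 82/29  (≤ bound)
a_5 = 1: 99/35  (≤ bound)
a_6 = 4: 478/169  (> 115, stop)

99/35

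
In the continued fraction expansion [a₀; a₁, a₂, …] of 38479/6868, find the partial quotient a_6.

2

Repeatedly divide and take the remainder:
38479 = 5·6868 + 4139, so a_0 = 5
6868 = 1·4139 + 2729, so a_1 = 1
4139 = 1·2729 + 1410, so a_2 = 1
2729 = 1·1410 + 1319, so a_3 = 1
1410 = 1·1319 + 91, so a_4 = 1
1319 = 14·91 + 45, so a_5 = 14
91 = 2·45 + 1, so a_6 = 2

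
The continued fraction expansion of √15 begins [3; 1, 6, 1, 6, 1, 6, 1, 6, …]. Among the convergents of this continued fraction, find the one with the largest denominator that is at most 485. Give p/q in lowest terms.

a_0 = 3: 3/1  (≤ bound)
a_1 = 1: 4/1  (≤ bound)
a_2 = 6: 27/7  (≤ bound)
a_3 = 1: 31/8  (≤ bound)
a_4 = 6: 213/55  (≤ bound)
a_5 = 1: 244/63  (≤ bound)
a_6 = 6: 1677/433  (≤ bound)
a_7 = 1: 1921/496  (> 485, stop)

1677/433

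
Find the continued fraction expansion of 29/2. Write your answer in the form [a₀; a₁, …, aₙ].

[14; 2]

29 ÷ 2 → quotient 14, remainder 1
2 ÷ 1 → quotient 2, remainder 0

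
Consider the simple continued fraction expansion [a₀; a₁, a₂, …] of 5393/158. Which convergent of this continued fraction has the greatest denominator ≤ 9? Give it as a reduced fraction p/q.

a_0 = 34: 34/1  (≤ bound)
a_1 = 7: 239/7  (≤ bound)
a_2 = 1: 273/8  (≤ bound)
a_3 = 1: 512/15  (> 9, stop)

273/8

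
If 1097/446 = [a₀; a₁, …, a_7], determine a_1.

⌊1097/446⌋ = 2, remainder 205
⌊446/205⌋ = 2, remainder 36

2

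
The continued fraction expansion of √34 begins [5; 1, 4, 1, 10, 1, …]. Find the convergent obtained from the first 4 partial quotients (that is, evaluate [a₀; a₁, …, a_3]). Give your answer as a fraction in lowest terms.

Start with 1.
4 + 1/(1/1) = 4 + 1/1 = 5/1
1 + 1/(5/1) = 1 + 1/5 = 6/5
5 + 1/(6/5) = 5 + 5/6 = 35/6

35/6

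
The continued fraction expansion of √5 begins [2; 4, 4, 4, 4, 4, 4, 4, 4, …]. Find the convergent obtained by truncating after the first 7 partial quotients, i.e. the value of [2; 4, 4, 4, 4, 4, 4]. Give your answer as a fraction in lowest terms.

Start with 4.
4 + 1/(4/1) = 4 + 1/4 = 17/4
4 + 1/(17/4) = 4 + 4/17 = 72/17
4 + 1/(72/17) = 4 + 17/72 = 305/72
4 + 1/(305/72) = 4 + 72/305 = 1292/305
4 + 1/(1292/305) = 4 + 305/1292 = 5473/1292
2 + 1/(5473/1292) = 2 + 1292/5473 = 12238/5473

12238/5473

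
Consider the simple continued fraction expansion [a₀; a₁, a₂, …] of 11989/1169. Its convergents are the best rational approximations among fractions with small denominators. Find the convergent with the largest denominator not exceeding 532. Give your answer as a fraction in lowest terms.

441/43

a_0 = 10: 10/1  (≤ bound)
a_1 = 3: 31/3  (≤ bound)
a_2 = 1: 41/4  (≤ bound)
a_3 = 10: 441/43  (≤ bound)
a_4 = 13: 5774/563  (> 532, stop)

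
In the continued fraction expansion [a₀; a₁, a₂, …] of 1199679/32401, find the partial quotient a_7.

10

Run the Euclidean algorithm, recording each quotient:
1199679 = 37·32401 + 842, so a_0 = 37
32401 = 38·842 + 405, so a_1 = 38
842 = 2·405 + 32, so a_2 = 2
405 = 12·32 + 21, so a_3 = 12
32 = 1·21 + 11, so a_4 = 1
21 = 1·11 + 10, so a_5 = 1
11 = 1·10 + 1, so a_6 = 1
10 = 10·1 + 0, so a_7 = 10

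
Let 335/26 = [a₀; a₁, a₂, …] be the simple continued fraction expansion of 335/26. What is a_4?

335 ÷ 26 → quotient 12, remainder 23
26 ÷ 23 → quotient 1, remainder 3
23 ÷ 3 → quotient 7, remainder 2
3 ÷ 2 → quotient 1, remainder 1
2 ÷ 1 → quotient 2, remainder 0

2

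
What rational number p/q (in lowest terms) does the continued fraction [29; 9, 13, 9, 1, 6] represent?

a_0 = 29: 29/1
a_1 = 9: 262/9
a_2 = 13: 3435/118
a_3 = 9: 31177/1071
a_4 = 1: 34612/1189
a_5 = 6: 238849/8205

238849/8205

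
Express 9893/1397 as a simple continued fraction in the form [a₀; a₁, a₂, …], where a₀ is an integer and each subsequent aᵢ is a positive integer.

Repeatedly divide and take the remainder:
⌊9893/1397⌋ = 7, remainder 114
⌊1397/114⌋ = 12, remainder 29
⌊114/29⌋ = 3, remainder 27
⌊29/27⌋ = 1, remainder 2
⌊27/2⌋ = 13, remainder 1
⌊2/1⌋ = 2, remainder 0

[7; 12, 3, 1, 13, 2]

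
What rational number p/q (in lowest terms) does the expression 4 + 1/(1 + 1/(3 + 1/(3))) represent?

Work from the innermost term outward:
Start with 3.
3 + 1/(3/1) = 3 + 1/3 = 10/3
1 + 1/(10/3) = 1 + 3/10 = 13/10
4 + 1/(13/10) = 4 + 10/13 = 62/13

62/13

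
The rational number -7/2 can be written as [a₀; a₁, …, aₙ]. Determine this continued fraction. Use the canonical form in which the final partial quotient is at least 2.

-7 = -4·2 + 1, so a_0 = -4
2 = 2·1 + 0, so a_1 = 2

[-4; 2]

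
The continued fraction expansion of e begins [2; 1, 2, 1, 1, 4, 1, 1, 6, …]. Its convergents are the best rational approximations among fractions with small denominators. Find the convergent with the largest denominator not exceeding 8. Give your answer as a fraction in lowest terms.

a_0 = 2: 2/1  (≤ bound)
a_1 = 1: 3/1  (≤ bound)
a_2 = 2: 8/3  (≤ bound)
a_3 = 1: 11/4  (≤ bound)
a_4 = 1: 19/7  (≤ bound)
a_5 = 4: 87/32  (> 8, stop)

19/7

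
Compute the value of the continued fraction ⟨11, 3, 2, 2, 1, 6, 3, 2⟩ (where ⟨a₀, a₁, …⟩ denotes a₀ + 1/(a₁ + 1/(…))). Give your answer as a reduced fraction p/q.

13268/1175

Start with 2.
3 + 1/(2/1) = 3 + 1/2 = 7/2
6 + 1/(7/2) = 6 + 2/7 = 44/7
1 + 1/(44/7) = 1 + 7/44 = 51/44
2 + 1/(51/44) = 2 + 44/51 = 146/51
2 + 1/(146/51) = 2 + 51/146 = 343/146
3 + 1/(343/146) = 3 + 146/343 = 1175/343
11 + 1/(1175/343) = 11 + 343/1175 = 13268/1175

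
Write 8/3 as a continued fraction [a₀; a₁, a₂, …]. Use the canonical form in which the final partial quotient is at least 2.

8 = 2·3 + 2, so a_0 = 2
3 = 1·2 + 1, so a_1 = 1
2 = 2·1 + 0, so a_2 = 2

[2; 1, 2]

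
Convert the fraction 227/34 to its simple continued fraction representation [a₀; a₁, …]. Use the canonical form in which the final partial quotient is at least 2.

227 ÷ 34 → quotient 6, remainder 23
34 ÷ 23 → quotient 1, remainder 11
23 ÷ 11 → quotient 2, remainder 1
11 ÷ 1 → quotient 11, remainder 0

[6; 1, 2, 11]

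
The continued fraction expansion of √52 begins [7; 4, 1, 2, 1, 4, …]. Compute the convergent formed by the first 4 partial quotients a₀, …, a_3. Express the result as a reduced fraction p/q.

101/14

Starting at the tail and folding back:
Start with 2.
1 + 1/(2/1) = 1 + 1/2 = 3/2
4 + 1/(3/2) = 4 + 2/3 = 14/3
7 + 1/(14/3) = 7 + 3/14 = 101/14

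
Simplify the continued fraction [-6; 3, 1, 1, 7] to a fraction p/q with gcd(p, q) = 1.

-303/53

Start with 7.
1 + 1/(7/1) = 1 + 1/7 = 8/7
1 + 1/(8/7) = 1 + 7/8 = 15/8
3 + 1/(15/8) = 3 + 8/15 = 53/15
-6 + 1/(53/15) = -6 + 15/53 = -303/53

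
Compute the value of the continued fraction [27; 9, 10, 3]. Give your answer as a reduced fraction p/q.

7645/282

Start with 3.
10 + 1/(3/1) = 10 + 1/3 = 31/3
9 + 1/(31/3) = 9 + 3/31 = 282/31
27 + 1/(282/31) = 27 + 31/282 = 7645/282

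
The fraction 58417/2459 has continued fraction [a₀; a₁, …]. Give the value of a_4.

⌊58417/2459⌋ = 23, remainder 1860
⌊2459/1860⌋ = 1, remainder 599
⌊1860/599⌋ = 3, remainder 63
⌊599/63⌋ = 9, remainder 32
⌊63/32⌋ = 1, remainder 31

1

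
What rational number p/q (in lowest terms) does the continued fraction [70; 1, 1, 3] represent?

a_0 = 70: 70/1
a_1 = 1: 71/1
a_2 = 1: 141/2
a_3 = 3: 494/7

494/7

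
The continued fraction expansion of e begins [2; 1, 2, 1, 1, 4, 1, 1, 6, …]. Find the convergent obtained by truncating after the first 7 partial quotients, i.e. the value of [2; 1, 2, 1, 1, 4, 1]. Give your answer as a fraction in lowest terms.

106/39

Build up convergents one term at a time:
a_0 = 2: 2/1
a_1 = 1: 3/1
a_2 = 2: 8/3
a_3 = 1: 11/4
a_4 = 1: 19/7
a_5 = 4: 87/32
a_6 = 1: 106/39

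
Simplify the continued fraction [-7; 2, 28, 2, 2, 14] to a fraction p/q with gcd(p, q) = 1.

Start with 14.
2 + 1/(14/1) = 2 + 1/14 = 29/14
2 + 1/(29/14) = 2 + 14/29 = 72/29
28 + 1/(72/29) = 28 + 29/72 = 2045/72
2 + 1/(2045/72) = 2 + 72/2045 = 4162/2045
-7 + 1/(4162/2045) = -7 + 2045/4162 = -27089/4162

-27089/4162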